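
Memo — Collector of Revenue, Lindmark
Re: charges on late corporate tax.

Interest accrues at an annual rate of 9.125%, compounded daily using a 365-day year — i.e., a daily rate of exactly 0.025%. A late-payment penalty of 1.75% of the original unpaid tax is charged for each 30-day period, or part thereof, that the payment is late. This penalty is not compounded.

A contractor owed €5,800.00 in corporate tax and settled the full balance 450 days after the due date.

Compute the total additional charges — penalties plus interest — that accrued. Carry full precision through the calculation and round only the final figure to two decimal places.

Penalty periods: ⌈450/30⌉ = 15; penalty = 15 × 1.75% × €5,800.00 = €1,522.50
Interest: €5,800.00 × ((1 + 0.00025)^450 − 1) = €5,800.00 × 0.11905652… = €690.5278…
Penalties + interest = €1,522.5000 + €690.5278… = €2,213.03

€2,213.03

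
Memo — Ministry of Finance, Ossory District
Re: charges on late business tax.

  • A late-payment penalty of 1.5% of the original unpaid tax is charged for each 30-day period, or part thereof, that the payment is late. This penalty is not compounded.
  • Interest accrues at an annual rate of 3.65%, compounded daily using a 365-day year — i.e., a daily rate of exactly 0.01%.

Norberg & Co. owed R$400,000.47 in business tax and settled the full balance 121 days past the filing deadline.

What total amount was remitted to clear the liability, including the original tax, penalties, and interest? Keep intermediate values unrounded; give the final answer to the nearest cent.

Penalty periods: ⌈121/30⌉ = 5; penalty = 5 × 1.5% × R$400,000.47 = R$30,000.04…
Interest: R$400,000.47 × ((1 + 0.0001)^121 − 1) = R$400,000.47 × 0.01217289… = R$4,869.1613…
Total = R$400,000.47 + R$30,000.0353… + R$4,869.1613… = R$434,869.67

R$434,869.67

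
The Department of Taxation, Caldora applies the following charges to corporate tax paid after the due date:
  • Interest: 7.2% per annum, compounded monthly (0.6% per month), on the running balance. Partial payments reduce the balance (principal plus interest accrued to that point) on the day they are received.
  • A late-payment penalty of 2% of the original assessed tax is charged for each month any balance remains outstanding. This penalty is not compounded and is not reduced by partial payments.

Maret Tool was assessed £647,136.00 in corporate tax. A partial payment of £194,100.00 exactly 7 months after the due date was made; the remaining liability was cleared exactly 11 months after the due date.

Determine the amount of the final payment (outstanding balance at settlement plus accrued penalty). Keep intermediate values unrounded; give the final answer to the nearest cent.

Balance at month 7: £647,136.0000 × (1 + 0.006)^7 = £674,809.8686…
After £194,100.00 payment: £674,809.8686… − £194,100.00 = £480,709.8686…
Balance at month 11: £480,709.8686… × (1 + 0.006)^4 = £492,351.1548…
Penalty: 11 × 2% × £647,136.00 = £142,369.92
Final settlement = outstanding balance + penalty = £492,351.1548… + £142,369.92 = £634,721.07

£634,721.07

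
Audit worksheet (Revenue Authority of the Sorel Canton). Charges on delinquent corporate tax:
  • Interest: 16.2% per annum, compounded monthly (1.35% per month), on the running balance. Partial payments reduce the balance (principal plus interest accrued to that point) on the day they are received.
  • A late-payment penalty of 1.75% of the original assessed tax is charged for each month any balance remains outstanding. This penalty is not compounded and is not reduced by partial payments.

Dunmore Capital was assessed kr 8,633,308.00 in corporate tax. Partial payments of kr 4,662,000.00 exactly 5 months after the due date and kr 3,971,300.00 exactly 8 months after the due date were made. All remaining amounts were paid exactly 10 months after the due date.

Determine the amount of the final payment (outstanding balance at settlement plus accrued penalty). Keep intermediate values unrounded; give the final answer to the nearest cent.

Balance at month 5: kr 8,633,308.0000 × (1 + 0.0135)^5 = kr 9,232,004.3432…
After kr 4,662,000.00 payment: kr 9,232,004.3432… − kr 4,662,000.00 = kr 4,570,004.3432…
Balance at month 8: kr 4,570,004.3432… × (1 + 0.0135)^3 = kr 4,757,599.4129…
After kr 3,971,300.00 payment: kr 4,757,599.4129… − kr 3,971,300.00 = kr 786,299.4129…
Balance at month 10: kr 786,299.4129… × (1 + 0.0135)^2 = kr 807,672.8001…
Penalty: 10 × 1.75% × kr 8,633,308.00 = kr 1,510,828.90
Final settlement = outstanding balance + penalty = kr 807,672.8001… + kr 1,510,828.90 = kr 2,318,501.70

kr 2,318,501.70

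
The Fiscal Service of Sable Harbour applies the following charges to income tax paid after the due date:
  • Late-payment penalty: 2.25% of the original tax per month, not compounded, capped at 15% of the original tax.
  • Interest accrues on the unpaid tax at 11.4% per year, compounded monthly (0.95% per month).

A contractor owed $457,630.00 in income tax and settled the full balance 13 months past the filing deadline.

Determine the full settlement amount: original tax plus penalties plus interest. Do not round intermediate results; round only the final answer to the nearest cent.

$586,128.22

Penalty (uncapped): 13 × 2.25% × $457,630.00 = $133,856.78…; cap = 15% × $457,630.00 = $68,644.50 → penalty = $68,644.50
Interest: $457,630.00 × ((1 + 0.0095)^13 − 1) = $457,630.00 × 0.1307906… = $59,853.7178…
Total = $457,630.00 + $68,644.5000 + $59,853.7178… = $586,128.22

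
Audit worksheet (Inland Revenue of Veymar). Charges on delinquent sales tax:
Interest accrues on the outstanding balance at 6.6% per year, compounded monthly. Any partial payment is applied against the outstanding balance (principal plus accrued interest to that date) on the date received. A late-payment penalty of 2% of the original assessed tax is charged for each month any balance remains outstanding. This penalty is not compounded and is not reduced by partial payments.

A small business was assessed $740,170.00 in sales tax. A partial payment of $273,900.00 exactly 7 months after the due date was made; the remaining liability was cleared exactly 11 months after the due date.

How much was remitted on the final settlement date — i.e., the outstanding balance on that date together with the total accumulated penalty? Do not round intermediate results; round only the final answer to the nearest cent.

$669,063.99

Monthly rate = 6.6% ÷ 12 = 0.55%
Balance at month 7: $740,170.0000 × (1 + 0.0055)^7 = $769,141.0719…
After $273,900.00 payment: $769,141.0719… − $273,900.00 = $495,241.0719…
Balance at month 11: $495,241.0719… × (1 + 0.0055)^4 = $506,226.5918…
Penalty: 11 × 2% × $740,170.00 = $162,837.40
Final settlement = outstanding balance + penalty = $506,226.5918… + $162,837.40 = $669,063.99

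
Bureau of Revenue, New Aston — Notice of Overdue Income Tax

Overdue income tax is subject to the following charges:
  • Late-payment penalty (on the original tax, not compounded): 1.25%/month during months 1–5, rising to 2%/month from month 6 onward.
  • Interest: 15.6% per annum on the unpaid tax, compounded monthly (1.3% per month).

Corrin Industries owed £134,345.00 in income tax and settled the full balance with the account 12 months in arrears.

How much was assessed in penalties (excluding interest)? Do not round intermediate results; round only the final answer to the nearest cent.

£27,204.86

Penalty, months 1–5: 5 × 1.25% × £134,345.00 = £8,396.56…
Penalty, months 6–12: 7 × 2% × £134,345.00 = £18,808.30
Total penalty = £8,396.56… + £18,808.30 = £27,204.86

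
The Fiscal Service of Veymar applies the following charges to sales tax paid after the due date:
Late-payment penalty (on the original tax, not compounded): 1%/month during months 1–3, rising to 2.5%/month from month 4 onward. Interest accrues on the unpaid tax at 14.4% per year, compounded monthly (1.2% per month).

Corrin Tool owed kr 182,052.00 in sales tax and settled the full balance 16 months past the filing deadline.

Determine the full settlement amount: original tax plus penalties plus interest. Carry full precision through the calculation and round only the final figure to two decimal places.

Penalty, months 1–3: 3 × 1% × kr 182,052.00 = kr 5,461.56
Penalty, months 4–16: 13 × 2.5% × kr 182,052.00 = kr 59,166.90
Interest: kr 182,052.00 × ((1 + 0.012)^16 − 1) = kr 182,052.00 × 0.2102865… = kr 38,283.0835…
Total = kr 182,052.00 + kr 64,628.4600 + kr 38,283.0835… = kr 284,963.54

kr 284,963.54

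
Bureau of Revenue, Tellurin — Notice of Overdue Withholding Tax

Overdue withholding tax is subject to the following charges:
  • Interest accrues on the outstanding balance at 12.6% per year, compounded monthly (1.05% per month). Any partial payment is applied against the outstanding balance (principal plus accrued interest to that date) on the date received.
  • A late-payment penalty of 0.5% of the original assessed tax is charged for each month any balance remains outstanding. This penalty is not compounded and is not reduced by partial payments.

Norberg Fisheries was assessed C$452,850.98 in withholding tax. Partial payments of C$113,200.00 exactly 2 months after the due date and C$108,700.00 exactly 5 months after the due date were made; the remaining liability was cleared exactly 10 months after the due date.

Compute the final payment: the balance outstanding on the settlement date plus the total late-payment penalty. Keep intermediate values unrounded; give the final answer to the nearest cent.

Balance at month 2: C$452,850.9800 × (1 + 0.0105)^2 = C$462,410.7774…
After C$113,200.00 payment: C$462,410.7774… − C$113,200.00 = C$349,210.7774…
Balance at month 5: C$349,210.7774… × (1 + 0.0105)^3 = C$360,326.8226…
After C$108,700.00 payment: C$360,326.8226… − C$108,700.00 = C$251,626.8226…
Balance at month 10: C$251,626.8226… × (1 + 0.0105)^5 = C$265,117.5776…
Penalty: 10 × 0.5% × C$452,850.98 = C$22,642.55…
Final settlement = outstanding balance + penalty = C$265,117.5776… + C$22,642.55… = C$287,760.13

C$287,760.13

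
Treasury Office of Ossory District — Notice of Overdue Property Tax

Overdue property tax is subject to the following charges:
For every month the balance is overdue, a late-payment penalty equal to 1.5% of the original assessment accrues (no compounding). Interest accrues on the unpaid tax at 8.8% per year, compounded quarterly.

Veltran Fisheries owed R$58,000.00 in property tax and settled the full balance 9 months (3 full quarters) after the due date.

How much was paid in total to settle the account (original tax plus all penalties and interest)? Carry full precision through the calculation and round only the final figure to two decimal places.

R$69,742.83

Late-payment penalty = 1.5% × R$58,000.00 × 9 mo = R$7,830.00
Interest (8.8%/yr ÷ 4 = 2.2%/quarter): R$58,000.00 × ((1 + 0.022)^3 − 1) = R$3,912.8336…
Total = R$58,000.00 + R$7,830.0000 + R$3,912.8336… = R$69,742.83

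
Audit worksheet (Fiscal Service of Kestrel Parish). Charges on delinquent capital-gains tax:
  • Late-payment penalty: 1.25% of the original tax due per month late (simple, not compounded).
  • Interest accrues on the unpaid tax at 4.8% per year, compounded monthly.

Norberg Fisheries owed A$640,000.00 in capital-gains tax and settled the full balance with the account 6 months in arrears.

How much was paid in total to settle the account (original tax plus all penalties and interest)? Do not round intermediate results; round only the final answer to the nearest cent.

A$703,514.42

Late-payment penalty: 6 × 1.25% × A$640,000.00 = A$48,000.00
Interest (4.8%/yr ÷ 12 = 0.4%/month): A$640,000.00 × ((1 + 0.004)^6 − 1) = A$15,514.4217…
Total = A$640,000.00 + A$48,000.0000 + A$15,514.4217… = A$703,514.42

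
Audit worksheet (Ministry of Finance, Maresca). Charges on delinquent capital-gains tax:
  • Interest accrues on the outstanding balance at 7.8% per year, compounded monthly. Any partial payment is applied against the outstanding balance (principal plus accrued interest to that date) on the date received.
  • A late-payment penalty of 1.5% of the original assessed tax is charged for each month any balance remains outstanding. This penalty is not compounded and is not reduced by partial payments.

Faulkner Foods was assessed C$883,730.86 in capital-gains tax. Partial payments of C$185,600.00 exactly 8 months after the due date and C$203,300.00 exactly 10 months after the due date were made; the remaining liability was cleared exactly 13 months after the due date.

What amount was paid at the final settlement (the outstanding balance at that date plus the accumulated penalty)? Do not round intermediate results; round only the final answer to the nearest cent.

Monthly rate = 7.8% ÷ 12 = 0.65%
Balance at month 8: C$883,730.8600 × (1 + 0.0065)^8 = C$930,744.0202…
After C$185,600.00 payment: C$930,744.0202… − C$185,600.00 = C$745,144.0202…
Balance at month 10: C$745,144.0202… × (1 + 0.0065)^2 = C$754,862.3748…
After C$203,300.00 payment: C$754,862.3748… − C$203,300.00 = C$551,562.3748…
Balance at month 13: C$551,562.3748… × (1 + 0.0065)^3 = C$562,387.9031…
Penalty: 13 × 1.5% × C$883,730.86 = C$172,327.52…
Final settlement = outstanding balance + penalty = C$562,387.9031… + C$172,327.52… = C$734,715.42

C$734,715.42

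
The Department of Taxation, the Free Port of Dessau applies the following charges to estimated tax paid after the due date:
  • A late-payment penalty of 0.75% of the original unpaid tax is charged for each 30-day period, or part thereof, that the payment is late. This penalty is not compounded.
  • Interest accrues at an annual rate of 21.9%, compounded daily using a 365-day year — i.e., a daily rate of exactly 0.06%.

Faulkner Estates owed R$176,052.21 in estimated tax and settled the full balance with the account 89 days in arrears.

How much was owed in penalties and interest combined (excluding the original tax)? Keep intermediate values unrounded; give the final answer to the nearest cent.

Penalty periods: ⌈89/30⌉ = 3; penalty = 3 × 0.75% × R$176,052.21 = R$3,961.17…
Interest: R$176,052.21 × ((1 + 0.0006)^89 − 1) = R$176,052.21 × 0.05483461… = R$9,653.7542…
Penalties + interest = R$3,961.1747… + R$9,653.7542… = R$13,614.93

R$13,614.93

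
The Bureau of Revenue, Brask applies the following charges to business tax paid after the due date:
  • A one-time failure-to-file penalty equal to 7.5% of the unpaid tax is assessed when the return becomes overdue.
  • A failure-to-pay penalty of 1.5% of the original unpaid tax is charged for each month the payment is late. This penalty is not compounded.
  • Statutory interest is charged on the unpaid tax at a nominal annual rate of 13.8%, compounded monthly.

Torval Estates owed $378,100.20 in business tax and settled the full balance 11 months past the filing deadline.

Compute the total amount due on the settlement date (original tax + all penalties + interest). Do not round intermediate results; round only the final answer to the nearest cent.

Failure-to-file penalty: 7.5% × $378,100.20 = $28,357.52…
Failure-to-pay penalty = 1.5% × $378,100.20 × 11 mo = $62,386.53…
Interest (13.8%/yr ÷ 12 = 1.15%/month): $378,100.20 × ((1 + 0.0115)^11 − 1) = $50,676.9816…
Total = $378,100.20 + $90,744.0480 + $50,676.9816… = $519,521.23

$519,521.23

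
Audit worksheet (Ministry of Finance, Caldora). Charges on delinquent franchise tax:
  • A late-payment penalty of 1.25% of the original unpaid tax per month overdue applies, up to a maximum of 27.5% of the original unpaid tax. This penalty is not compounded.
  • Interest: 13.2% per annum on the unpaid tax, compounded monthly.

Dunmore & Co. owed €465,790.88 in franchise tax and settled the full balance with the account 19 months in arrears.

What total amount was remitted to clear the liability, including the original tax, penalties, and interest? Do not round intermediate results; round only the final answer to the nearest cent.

Penalty: 19 × 1.25% × €465,790.88 = €110,625.33… (below the 27.5% cap of €128,092.49…)
Interest (13.2%/yr ÷ 12 = 1.1%/month): €465,790.88 × ((1 + 0.011)^19 − 1) = €107,616.0498…
Total = €465,790.88 + €110,625.3340 + €107,616.0498… = €684,032.26

€684,032.26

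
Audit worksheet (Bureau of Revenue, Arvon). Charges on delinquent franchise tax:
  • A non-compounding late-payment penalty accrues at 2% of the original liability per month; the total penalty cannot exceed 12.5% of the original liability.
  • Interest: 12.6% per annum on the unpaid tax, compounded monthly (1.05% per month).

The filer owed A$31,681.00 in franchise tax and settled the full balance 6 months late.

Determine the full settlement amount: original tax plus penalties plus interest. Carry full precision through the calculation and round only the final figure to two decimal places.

A$37,531.75

Penalty: 6 × 2% × A$31,681.00 = A$3,801.72 (below the 12.5% cap of A$3,960.13…)
Interest: A$31,681.00 × ((1 + 0.0105)^6 − 1) = A$31,681.00 × 0.0646771… = A$2,049.0347…
Total = A$31,681.00 + A$3,801.7200 + A$2,049.0347… = A$37,531.75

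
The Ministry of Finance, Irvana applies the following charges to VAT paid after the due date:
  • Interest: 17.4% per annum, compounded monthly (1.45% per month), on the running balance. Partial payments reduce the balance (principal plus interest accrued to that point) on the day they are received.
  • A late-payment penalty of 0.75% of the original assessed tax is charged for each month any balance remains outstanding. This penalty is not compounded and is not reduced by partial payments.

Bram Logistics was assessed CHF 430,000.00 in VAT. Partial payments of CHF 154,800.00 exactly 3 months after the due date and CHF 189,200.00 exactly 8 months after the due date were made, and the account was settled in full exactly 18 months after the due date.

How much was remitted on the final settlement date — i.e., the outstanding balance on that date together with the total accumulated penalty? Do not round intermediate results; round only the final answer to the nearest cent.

Balance at month 3: CHF 430,000.0000 × (1 + 0.0145)^3 = CHF 448,977.5334…
After CHF 154,800.00 payment: CHF 448,977.5334… − CHF 154,800.00 = CHF 294,177.5334…
Balance at month 8: CHF 294,177.5334… × (1 + 0.0145)^5 = CHF 316,132.9464…
After CHF 189,200.00 payment: CHF 316,132.9464… − CHF 189,200.00 = CHF 126,932.9464…
Balance at month 18: CHF 126,932.9464… × (1 + 0.0145)^10 = CHF 146,586.8036…
Penalty: 18 × 0.75% × CHF 430,000.00 = CHF 58,050.00
Final settlement = outstanding balance + penalty = CHF 146,586.8036… + CHF 58,050.00 = CHF 204,636.80

CHF 204,636.80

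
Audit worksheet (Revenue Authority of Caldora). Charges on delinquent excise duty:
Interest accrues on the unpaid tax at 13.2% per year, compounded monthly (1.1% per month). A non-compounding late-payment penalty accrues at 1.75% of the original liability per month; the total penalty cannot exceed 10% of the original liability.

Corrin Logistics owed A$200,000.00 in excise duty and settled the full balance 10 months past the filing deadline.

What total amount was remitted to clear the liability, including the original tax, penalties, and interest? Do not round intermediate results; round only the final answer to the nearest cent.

A$243,121.57

Penalty (uncapped): 10 × 1.75% × A$200,000.00 = A$35,000.00; cap = 10% × A$200,000.00 = A$20,000.00 → penalty = A$20,000.00
Interest: A$200,000.00 × ((1 + 0.011)^10 − 1) = A$200,000.00 × 0.1156078… = A$23,121.5671…
Total = A$200,000.00 + A$20,000.0000 + A$23,121.5671… = A$243,121.57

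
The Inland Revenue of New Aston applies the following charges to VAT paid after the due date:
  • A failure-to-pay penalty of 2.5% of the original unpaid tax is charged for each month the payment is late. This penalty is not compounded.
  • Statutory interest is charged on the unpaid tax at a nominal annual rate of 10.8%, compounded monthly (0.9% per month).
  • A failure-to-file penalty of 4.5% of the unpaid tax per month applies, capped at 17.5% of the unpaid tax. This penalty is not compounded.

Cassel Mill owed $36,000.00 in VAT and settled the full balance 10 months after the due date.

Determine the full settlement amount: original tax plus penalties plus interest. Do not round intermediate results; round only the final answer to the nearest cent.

$54,674.42

Failure-to-file: 10 × 4.5% × $36,000.00 = $16,200.00, capped at 17.5% × $36,000.00 = $6,300.00
Failure-to-pay penalty = 2.5% × $36,000.00 × 10 mo = $9,000.00
Interest: $36,000.00 × ((1 + 0.009)^10 − 1) = $36,000.00 × 0.0937339… = $3,374.4194…
Total = $36,000.00 + $15,300.0000 + $3,374.4194… = $54,674.42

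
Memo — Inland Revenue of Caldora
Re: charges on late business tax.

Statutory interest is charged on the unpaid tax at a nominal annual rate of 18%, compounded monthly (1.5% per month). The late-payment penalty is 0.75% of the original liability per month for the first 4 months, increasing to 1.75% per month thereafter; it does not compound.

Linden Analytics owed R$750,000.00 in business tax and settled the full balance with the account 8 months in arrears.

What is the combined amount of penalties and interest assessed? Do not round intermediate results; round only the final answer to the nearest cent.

Penalty, months 1–4: 4 × 0.75% × R$750,000.00 = R$22,500.00
Penalty, months 5–8: 4 × 1.75% × R$750,000.00 = R$52,500.00
Interest: R$750,000.00 × ((1 + 0.015)^8 − 1) = R$750,000.00 × 0.1264926… = R$94,869.4399…
Penalties + interest = R$75,000.0000 + R$94,869.4399… = R$169,869.44

R$169,869.44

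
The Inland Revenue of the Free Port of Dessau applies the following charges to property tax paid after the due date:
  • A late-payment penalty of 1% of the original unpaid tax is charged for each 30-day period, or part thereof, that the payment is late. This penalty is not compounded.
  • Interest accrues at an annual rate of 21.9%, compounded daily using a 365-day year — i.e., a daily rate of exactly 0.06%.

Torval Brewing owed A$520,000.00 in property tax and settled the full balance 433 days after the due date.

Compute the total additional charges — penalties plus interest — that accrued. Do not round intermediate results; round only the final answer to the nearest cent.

A$232,216.25

Penalty periods: ⌈433/30⌉ = 15; penalty = 15 × 1% × A$520,000.00 = A$78,000.00
Interest: A$520,000.00 × ((1 + 0.0006)^433 − 1) = A$520,000.00 × 0.29656971… = A$154,216.2484…
Penalties + interest = A$78,000.0000 + A$154,216.2484… = A$232,216.25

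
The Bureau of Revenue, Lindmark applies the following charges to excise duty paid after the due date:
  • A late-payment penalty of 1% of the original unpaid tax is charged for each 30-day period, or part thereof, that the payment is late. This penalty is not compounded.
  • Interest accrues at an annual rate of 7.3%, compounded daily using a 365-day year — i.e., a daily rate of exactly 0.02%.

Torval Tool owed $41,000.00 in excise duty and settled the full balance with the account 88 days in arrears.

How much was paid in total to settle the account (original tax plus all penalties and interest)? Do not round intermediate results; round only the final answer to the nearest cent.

$42,957.91

Penalty periods: ⌈88/30⌉ = 3; penalty = 3 × 1% × $41,000.00 = $1,230.00
Interest: $41,000.00 × ((1 + 0.0002)^88 − 1) = $41,000.00 × 0.01775400… = $727.9141…
Total = $41,000.00 + $1,230.0000 + $727.9141… = $42,957.91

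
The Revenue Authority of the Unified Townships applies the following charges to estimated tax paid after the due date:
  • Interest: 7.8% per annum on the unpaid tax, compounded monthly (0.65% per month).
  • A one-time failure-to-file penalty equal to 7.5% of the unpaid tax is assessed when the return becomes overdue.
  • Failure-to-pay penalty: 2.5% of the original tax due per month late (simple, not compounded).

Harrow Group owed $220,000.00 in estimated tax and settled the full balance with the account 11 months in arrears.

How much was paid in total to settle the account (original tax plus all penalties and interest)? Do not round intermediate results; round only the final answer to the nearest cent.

Failure-to-file penalty: 7.5% × $220,000.00 = $16,500.00
Failure-to-pay penalty: 11 × 2.5% × $220,000.00 = $60,500.00
Interest: $220,000.00 × ((1 + 0.0065)^11 − 1) = $220,000.00 × 0.0738697… = $16,251.3247…
Total = $220,000.00 + $77,000.0000 + $16,251.3247… = $313,251.32

$313,251.32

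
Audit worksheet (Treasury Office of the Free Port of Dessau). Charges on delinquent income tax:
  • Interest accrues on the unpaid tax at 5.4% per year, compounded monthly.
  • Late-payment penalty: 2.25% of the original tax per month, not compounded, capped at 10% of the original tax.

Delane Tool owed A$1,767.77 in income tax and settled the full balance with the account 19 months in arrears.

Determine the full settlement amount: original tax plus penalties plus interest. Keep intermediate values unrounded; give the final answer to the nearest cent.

Penalty (uncapped): 19 × 2.25% × A$1,767.77 = A$755.72…; cap = 10% × A$1,767.77 = A$176.78… → penalty = A$176.78…
Interest (5.4%/yr ÷ 12 = 0.45%/month): A$1,767.77 × ((1 + 0.0045)^19 − 1) = A$157.4246…
Total = A$1,767.77 + A$176.7770 + A$157.4246… = A$2,101.97

A$2,101.97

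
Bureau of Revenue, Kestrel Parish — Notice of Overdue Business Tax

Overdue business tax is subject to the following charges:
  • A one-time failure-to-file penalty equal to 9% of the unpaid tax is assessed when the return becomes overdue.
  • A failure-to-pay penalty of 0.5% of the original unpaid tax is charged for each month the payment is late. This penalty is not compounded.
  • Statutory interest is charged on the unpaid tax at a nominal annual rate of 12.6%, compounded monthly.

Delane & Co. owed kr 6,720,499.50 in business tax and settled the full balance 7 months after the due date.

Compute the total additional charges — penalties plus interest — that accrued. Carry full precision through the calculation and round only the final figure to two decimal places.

kr 1,349,853.96

Failure-to-file penalty: 9% × kr 6,720,499.50 = kr 604,844.96…
Failure-to-pay penalty = 0.5% × kr 6,720,499.50 × 7 mo = kr 235,217.48…
Interest (12.6%/yr ÷ 12 = 1.05%/month): kr 6,720,499.50 × ((1 + 0.0105)^7 − 1) = kr 509,791.5205…
Penalties + interest = kr 840,062.4375 + kr 509,791.5205… = kr 1,349,853.96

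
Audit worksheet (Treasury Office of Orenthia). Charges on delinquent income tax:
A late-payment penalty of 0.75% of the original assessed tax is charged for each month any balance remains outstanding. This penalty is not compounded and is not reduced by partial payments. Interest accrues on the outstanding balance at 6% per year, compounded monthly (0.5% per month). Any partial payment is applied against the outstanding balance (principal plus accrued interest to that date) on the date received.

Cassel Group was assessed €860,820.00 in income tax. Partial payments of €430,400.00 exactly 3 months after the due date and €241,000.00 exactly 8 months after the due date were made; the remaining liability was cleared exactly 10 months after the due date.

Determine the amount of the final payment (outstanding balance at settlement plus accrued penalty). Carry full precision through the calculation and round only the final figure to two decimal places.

Balance at month 3: €860,820.0000 × (1 + 0.005)^3 = €873,796.9691…
After €430,400.00 payment: €873,796.9691… − €430,400.00 = €443,396.9691…
Balance at month 8: €443,396.9691… × (1 + 0.005)^5 = €454,593.2982…
After €241,000.00 payment: €454,593.2982… − €241,000.00 = €213,593.2982…
Balance at month 10: €213,593.2982… × (1 + 0.005)^2 = €215,734.5710…
Penalty: 10 × 0.75% × €860,820.00 = €64,561.50
Final settlement = outstanding balance + penalty = €215,734.5710… + €64,561.50 = €280,296.07

€280,296.07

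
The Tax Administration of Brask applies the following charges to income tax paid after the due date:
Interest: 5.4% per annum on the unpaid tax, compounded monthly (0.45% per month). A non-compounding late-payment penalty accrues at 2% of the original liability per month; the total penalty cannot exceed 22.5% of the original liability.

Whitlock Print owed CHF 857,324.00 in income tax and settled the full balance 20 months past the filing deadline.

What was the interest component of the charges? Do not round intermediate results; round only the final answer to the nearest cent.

CHF 80,548.50

Interest: CHF 857,324.00 × ((1 + 0.0045)^20 − 1) = CHF 857,324.00 × 0.0939534… = CHF 80,548.5031…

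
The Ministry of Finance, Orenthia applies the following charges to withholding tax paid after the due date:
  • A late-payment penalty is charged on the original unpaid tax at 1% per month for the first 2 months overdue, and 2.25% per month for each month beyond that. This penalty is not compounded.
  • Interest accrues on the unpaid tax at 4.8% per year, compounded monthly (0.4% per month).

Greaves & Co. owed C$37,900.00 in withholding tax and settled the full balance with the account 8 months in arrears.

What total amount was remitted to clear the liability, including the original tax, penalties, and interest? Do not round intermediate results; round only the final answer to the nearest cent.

C$45,004.42

Penalty, months 1–2: 2 × 1% × C$37,900.00 = C$758.00
Penalty, months 3–8: 6 × 2.25% × C$37,900.00 = C$5,116.50
Interest: C$37,900.00 × ((1 + 0.004)^8 − 1) = C$37,900.00 × 0.0324516… = C$1,229.9157…
Total = C$37,900.00 + C$5,874.5000 + C$1,229.9157… = C$45,004.42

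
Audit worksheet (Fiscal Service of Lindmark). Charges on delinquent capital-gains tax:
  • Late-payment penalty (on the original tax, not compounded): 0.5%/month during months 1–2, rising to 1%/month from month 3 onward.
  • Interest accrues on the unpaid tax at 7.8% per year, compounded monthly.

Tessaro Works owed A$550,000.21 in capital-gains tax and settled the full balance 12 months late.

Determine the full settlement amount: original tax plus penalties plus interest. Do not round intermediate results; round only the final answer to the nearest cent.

A$654,967.65

Penalty, months 1–2: 2 × 0.5% × A$550,000.21 = A$5,500.00…
Penalty, months 3–12: 10 × 1% × A$550,000.21 = A$55,000.02…
Interest (7.8%/yr ÷ 12 = 0.65%/month): A$550,000.21 × ((1 + 0.0065)^12 − 1) = A$44,467.4127…
Total = A$550,000.21 + A$60,500.0231 + A$44,467.4127… = A$654,967.65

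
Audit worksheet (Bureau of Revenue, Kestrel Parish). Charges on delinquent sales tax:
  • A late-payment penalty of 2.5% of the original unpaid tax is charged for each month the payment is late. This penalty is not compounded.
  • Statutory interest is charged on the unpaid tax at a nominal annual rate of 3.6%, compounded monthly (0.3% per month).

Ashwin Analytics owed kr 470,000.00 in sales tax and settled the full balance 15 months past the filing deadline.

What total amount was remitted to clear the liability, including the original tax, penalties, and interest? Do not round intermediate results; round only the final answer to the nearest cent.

kr 667,849.98

Late-payment penalty: 15 × 2.5% × kr 470,000.00 = kr 176,250.00
Interest: kr 470,000.00 × ((1 + 0.003)^15 − 1) = kr 470,000.00 × 0.0459574… = kr 21,599.9763…
Total = kr 470,000.00 + kr 176,250.0000 + kr 21,599.9763… = kr 667,849.98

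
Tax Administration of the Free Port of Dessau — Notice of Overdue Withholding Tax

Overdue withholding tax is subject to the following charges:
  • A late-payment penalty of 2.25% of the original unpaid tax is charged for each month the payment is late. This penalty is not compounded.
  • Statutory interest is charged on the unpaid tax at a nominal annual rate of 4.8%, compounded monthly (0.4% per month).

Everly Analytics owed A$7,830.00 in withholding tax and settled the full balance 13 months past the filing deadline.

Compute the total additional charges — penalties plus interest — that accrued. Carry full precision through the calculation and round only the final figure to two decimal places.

A$2,707.35

Late-payment penalty: 13 × 2.25% × A$7,830.00 = A$2,290.28…
Interest: A$7,830.00 × ((1 + 0.004)^13 − 1) = A$7,830.00 × 0.0532665… = A$417.0766…
Penalties + interest = A$2,290.2750 + A$417.0766… = A$2,707.35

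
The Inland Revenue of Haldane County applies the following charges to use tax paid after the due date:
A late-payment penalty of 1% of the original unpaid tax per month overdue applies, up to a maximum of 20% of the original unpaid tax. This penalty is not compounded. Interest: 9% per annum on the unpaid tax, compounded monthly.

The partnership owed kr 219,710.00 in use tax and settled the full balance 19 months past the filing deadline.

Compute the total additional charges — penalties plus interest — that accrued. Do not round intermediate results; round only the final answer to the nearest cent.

kr 75,259.48

Penalty: 19 × 1% × kr 219,710.00 = kr 41,744.90 (below the 20% cap of kr 43,942.00)
Interest (9%/yr ÷ 12 = 0.75%/month): kr 219,710.00 × ((1 + 0.0075)^19 − 1) = kr 33,514.5835…
Penalties + interest = kr 41,744.9000 + kr 33,514.5835… = kr 75,259.48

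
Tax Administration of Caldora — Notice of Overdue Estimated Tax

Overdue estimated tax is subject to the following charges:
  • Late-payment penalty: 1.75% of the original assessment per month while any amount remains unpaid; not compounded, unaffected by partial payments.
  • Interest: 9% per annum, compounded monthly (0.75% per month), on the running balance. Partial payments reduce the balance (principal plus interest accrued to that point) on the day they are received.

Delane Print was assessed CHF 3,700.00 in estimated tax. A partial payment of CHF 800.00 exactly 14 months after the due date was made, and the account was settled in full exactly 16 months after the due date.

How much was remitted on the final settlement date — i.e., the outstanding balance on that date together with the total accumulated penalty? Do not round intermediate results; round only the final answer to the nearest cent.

Balance at month 14: CHF 3,700.0000 × (1 + 0.0075)^14 = CHF 4,108.0195…
After CHF 800.00 payment: CHF 4,108.0195… − CHF 800.00 = CHF 3,308.0195…
Balance at month 16: CHF 3,308.0195… × (1 + 0.0075)^2 = CHF 3,357.8258…
Penalty: 16 × 1.75% × CHF 3,700.00 = CHF 1,036.00
Final settlement = outstanding balance + penalty = CHF 3,357.8258… + CHF 1,036.00 = CHF 4,393.83

CHF 4,393.83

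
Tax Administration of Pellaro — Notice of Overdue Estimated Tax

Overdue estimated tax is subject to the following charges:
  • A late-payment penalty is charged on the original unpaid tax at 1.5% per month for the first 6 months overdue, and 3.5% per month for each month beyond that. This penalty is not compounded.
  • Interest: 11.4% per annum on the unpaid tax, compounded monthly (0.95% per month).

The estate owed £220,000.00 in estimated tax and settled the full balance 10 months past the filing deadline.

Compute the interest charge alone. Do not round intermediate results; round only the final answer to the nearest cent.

Interest: £220,000.00 × ((1 + 0.0095)^10 − 1) = £220,000.00 × 0.0991659… = £21,816.4903…

£21,816.49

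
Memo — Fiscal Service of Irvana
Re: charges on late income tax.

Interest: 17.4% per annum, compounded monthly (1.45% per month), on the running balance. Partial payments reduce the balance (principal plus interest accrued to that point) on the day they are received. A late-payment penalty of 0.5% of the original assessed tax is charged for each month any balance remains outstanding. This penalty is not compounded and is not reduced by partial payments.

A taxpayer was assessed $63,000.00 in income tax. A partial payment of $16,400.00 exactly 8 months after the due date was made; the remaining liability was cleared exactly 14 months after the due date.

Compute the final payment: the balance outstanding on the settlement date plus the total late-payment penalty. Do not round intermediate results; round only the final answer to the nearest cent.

$63,597.61

Balance at month 8: $63,000.0000 × (1 + 0.0145)^8 = $70,689.8338…
After $16,400.00 payment: $70,689.8338… − $16,400.00 = $54,289.8338…
Balance at month 14: $54,289.8338… × (1 + 0.0145)^6 = $59,187.6123…
Penalty: 14 × 0.5% × $63,000.00 = $4,410.00
Final settlement = outstanding balance + penalty = $59,187.6123… + $4,410.00 = $63,597.61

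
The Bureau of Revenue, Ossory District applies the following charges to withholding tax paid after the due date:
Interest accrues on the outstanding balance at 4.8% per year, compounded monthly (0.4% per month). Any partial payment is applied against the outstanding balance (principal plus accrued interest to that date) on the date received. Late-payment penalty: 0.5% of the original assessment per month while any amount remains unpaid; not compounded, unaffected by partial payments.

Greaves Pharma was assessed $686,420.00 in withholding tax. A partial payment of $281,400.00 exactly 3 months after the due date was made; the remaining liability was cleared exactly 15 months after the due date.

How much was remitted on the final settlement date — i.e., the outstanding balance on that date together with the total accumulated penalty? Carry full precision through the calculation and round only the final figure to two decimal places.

$485,051.76

Balance at month 3: $686,420.0000 × (1 + 0.004)^3 = $694,690.0321…
After $281,400.00 payment: $694,690.0321… − $281,400.00 = $413,290.0321…
Balance at month 15: $413,290.0321… × (1 + 0.004)^12 = $433,570.2597…
Penalty: 15 × 0.5% × $686,420.00 = $51,481.50
Final settlement = outstanding balance + penalty = $433,570.2597… + $51,481.50 = $485,051.76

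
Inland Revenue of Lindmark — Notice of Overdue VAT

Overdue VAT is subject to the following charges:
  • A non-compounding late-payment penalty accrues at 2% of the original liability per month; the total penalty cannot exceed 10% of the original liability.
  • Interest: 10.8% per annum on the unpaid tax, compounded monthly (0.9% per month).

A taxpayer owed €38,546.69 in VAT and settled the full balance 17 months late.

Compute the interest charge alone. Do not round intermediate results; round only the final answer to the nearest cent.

Interest: €38,546.69 × ((1 + 0.009)^17 − 1) = €38,546.69 × 0.1645277… = €6,341.9985…

€6,342.00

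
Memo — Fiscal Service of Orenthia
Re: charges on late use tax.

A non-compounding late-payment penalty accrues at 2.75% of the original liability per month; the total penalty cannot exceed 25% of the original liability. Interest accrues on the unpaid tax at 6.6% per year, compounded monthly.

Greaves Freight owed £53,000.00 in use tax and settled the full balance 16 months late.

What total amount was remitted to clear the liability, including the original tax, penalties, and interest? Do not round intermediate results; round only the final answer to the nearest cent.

Penalty (uncapped): 16 × 2.75% × £53,000.00 = £23,320.00; cap = 25% × £53,000.00 = £13,250.00 → penalty = £13,250.00
Interest (6.6%/yr ÷ 12 = 0.55%/month): £53,000.00 × ((1 + 0.0055)^16 − 1) = £4,861.4175…
Total = £53,000.00 + £13,250.0000 + £4,861.4175… = £71,111.42

£71,111.42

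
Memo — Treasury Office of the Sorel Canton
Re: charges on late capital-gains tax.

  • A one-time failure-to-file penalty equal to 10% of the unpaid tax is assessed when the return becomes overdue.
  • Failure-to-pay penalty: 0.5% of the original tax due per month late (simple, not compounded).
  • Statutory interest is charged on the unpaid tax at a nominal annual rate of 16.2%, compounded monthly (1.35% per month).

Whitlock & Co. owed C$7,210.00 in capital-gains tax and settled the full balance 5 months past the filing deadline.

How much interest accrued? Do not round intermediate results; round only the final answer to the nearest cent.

Interest: C$7,210.00 × ((1 + 0.0135)^5 − 1) = C$7,210.00 × 0.0693473… = C$499.9938…

C$499.99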